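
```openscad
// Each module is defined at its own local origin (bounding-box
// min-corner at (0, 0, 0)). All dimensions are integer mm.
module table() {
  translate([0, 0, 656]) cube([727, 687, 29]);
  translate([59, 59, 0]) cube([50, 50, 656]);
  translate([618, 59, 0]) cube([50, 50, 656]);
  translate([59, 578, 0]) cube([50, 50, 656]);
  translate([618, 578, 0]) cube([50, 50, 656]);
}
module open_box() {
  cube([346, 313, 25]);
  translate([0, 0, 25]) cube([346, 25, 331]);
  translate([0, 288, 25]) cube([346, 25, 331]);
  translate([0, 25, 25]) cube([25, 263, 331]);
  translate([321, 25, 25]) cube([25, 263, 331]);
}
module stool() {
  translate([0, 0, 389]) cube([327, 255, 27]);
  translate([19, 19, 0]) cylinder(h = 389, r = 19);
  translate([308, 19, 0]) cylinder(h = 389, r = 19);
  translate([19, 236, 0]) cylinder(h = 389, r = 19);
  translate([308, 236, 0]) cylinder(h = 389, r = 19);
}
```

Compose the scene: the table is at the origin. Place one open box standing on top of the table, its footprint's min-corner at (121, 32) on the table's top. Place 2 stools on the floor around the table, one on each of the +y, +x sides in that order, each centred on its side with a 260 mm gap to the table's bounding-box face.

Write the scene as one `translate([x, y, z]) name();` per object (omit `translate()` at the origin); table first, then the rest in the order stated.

table();
translate([121, 32, 685]) open_box();
translate([200, 947, 0]) stool();
translate([987, 216, 0]) stool();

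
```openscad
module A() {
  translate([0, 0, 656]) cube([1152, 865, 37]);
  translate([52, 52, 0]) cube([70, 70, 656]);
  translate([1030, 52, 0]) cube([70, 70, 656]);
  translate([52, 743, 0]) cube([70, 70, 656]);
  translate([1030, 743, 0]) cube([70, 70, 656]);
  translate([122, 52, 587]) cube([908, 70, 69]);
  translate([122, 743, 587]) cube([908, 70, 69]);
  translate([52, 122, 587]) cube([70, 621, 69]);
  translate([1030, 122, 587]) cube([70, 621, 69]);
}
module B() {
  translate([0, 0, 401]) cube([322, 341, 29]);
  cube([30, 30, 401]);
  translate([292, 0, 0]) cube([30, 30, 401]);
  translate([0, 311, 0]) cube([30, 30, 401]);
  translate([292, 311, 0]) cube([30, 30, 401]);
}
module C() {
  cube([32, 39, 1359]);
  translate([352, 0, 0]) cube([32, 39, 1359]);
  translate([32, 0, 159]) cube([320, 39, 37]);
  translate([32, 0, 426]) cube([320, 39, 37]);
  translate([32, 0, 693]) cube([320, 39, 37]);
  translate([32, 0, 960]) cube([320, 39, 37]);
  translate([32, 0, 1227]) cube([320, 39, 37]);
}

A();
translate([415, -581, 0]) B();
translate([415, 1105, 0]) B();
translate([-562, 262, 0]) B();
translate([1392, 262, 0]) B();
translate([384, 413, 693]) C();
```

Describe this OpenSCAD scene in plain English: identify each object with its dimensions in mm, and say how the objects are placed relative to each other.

A is a table: top 1152 mm (x) × 865 mm (y), 37 mm thick, upper face at z = 693 mm, on four 70×70 mm square legs, each inset 52 mm from the nearest pair of top edges, running from z = 0 to the bottom of the top. Four apron rails, 70 mm thick and 69 mm tall, run between adjacent legs with their top edges flush with the underside of the top and their outer faces flush with the legs' outer faces.

B is a four-legged stool. The seat is a 322×341×29 mm slab whose top surface is at z = 430 mm; four square legs, each 30×30 mm in cross-section, run from the floor (z = 0) to the underside of the seat, each flush with a corner of the seat.

C is a wooden ladder with two side rails of 32×39 mm section and 1359 mm height, set 384 mm apart overall. Between them run 5 rectangular rungs (39 mm deep, 37 mm thick), front faces flush with the rails' −y face. The bottom of the first rung is 159 mm above the floor and each subsequent rung is 267 mm higher than the one below.

Four stools sit around the table at the −y, +y, −x, +x sides. The ladder is on top of the table, centred.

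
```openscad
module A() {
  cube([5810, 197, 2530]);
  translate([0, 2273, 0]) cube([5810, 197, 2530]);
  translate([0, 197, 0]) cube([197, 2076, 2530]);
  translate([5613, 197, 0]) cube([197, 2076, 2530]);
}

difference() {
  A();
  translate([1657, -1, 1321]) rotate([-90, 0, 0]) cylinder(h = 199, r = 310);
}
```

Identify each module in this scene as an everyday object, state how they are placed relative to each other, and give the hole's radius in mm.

The subtracted cylinder has r = 310 mm.

A is a house frame. The house frame has a circular hole through its front wall. The hole's radius is 310 mm.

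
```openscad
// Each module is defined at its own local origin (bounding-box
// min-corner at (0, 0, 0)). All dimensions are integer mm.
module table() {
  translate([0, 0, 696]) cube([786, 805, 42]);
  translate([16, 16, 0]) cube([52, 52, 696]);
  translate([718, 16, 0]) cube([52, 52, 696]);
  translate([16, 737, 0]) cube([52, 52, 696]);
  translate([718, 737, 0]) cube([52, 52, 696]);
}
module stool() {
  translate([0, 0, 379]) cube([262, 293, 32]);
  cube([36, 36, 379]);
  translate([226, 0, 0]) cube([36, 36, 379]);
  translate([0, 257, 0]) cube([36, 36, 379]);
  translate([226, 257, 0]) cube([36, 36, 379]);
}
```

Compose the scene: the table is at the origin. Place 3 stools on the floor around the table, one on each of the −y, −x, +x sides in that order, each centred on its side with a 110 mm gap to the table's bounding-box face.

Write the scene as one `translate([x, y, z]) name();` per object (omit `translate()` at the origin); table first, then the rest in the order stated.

table();
translate([262, -403, 0]) stool();
translate([-372, 256, 0]) stool();
translate([896, 256, 0]) stool();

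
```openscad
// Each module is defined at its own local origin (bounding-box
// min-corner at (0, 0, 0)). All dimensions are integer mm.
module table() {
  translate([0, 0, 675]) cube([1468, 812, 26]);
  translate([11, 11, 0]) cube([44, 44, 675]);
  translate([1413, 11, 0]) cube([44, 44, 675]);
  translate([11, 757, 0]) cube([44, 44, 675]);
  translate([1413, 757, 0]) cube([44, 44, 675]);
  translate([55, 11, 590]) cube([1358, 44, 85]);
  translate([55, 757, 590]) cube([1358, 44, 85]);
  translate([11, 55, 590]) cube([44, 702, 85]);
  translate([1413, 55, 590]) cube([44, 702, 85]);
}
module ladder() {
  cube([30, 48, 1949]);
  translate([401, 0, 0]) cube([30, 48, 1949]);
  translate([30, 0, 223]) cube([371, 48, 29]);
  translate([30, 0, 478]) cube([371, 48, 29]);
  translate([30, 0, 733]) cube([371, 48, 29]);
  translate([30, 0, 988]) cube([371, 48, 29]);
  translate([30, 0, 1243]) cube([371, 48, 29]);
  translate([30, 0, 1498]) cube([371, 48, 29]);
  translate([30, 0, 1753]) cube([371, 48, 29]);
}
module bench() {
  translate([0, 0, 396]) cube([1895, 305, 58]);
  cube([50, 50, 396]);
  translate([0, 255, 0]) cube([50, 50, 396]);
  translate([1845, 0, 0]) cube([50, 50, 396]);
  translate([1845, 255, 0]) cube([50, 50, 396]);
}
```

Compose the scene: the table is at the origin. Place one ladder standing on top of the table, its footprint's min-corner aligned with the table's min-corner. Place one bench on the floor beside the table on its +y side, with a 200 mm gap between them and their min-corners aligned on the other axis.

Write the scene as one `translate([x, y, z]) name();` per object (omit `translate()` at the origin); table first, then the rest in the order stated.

table();
translate([0, 0, 701]) ladder();
translate([0, 1012, 0]) bench();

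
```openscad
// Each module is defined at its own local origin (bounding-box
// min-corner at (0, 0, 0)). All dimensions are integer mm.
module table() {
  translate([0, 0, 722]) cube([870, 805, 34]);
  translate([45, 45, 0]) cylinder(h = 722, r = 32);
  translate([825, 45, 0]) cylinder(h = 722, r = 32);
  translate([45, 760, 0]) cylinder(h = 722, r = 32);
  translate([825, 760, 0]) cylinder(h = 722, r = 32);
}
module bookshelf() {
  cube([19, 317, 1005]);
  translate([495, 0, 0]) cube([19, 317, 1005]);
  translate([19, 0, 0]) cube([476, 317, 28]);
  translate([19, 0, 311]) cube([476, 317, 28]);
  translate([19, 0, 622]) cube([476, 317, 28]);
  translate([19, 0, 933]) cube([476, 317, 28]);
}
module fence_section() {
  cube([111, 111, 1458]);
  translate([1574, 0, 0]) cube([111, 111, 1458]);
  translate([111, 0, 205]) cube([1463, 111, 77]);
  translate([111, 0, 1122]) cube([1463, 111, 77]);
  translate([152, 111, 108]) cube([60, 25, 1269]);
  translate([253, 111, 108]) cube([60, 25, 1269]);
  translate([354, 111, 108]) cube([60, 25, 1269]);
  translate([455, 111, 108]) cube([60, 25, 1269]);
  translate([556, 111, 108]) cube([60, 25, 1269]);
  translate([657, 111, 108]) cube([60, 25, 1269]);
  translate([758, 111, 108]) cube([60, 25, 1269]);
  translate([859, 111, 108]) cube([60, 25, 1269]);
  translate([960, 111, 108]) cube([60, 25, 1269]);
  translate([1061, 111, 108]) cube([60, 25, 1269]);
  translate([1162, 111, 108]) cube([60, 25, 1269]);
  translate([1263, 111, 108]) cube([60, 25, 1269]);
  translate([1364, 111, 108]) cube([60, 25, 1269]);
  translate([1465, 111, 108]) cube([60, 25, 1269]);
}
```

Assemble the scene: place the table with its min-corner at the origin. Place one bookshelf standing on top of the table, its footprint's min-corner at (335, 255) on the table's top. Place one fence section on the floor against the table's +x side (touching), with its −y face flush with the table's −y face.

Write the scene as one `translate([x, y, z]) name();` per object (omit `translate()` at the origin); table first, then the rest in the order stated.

table();
translate([335, 255, 756]) bookshelf();
translate([870, 0, 0]) fence_section();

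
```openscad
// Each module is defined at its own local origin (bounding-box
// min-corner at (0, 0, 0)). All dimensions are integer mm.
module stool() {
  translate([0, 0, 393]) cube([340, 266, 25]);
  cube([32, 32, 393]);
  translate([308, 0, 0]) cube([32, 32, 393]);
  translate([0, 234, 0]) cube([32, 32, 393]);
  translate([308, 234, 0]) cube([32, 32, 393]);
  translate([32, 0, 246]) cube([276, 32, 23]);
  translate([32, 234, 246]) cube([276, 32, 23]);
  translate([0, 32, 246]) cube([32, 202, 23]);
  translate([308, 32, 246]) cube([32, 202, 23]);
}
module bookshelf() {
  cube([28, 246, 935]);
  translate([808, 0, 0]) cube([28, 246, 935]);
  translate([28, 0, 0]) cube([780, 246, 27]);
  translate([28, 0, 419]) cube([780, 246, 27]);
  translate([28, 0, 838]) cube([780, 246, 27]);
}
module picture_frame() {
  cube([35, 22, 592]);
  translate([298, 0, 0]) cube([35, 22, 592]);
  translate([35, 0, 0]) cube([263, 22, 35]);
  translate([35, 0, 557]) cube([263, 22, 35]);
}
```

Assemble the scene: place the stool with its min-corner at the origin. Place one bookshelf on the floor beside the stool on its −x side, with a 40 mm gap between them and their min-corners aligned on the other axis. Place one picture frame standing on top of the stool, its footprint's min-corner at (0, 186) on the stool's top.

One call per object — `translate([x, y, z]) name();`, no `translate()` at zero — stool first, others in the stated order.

stool();
translate([-876, 0, 0]) bookshelf();
translate([0, 186, 418]) picture_frame();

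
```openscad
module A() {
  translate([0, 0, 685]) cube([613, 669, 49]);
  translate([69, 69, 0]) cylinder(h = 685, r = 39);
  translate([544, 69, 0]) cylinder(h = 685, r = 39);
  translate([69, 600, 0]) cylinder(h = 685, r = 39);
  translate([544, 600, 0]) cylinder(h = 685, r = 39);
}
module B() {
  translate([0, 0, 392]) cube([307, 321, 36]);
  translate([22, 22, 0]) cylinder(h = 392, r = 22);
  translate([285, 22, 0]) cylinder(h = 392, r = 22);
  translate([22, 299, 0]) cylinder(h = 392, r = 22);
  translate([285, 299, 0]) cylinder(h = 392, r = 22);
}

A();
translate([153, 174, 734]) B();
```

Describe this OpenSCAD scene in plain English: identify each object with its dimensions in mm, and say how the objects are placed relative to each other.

A is a table: top 613 mm (x) × 669 mm (y), 49 mm thick, upper face at z = 734 mm, on four round legs of 78 mm diameter, each leg's bounding box inset 30 mm from the nearest pair of top edges, running from z = 0 to the bottom of the top.

B is a four-legged stool. The seat is 307×321 mm, 36 mm thick, top at z = 428 mm. It stands on four round legs, each 44 mm in diameter, from z = 0 to the seat underside, each leg's axis is inset half a diameter from the nearest pair of seat edges (so the leg's bounding box is flush with the corner).

The stool is on top of the table, centred.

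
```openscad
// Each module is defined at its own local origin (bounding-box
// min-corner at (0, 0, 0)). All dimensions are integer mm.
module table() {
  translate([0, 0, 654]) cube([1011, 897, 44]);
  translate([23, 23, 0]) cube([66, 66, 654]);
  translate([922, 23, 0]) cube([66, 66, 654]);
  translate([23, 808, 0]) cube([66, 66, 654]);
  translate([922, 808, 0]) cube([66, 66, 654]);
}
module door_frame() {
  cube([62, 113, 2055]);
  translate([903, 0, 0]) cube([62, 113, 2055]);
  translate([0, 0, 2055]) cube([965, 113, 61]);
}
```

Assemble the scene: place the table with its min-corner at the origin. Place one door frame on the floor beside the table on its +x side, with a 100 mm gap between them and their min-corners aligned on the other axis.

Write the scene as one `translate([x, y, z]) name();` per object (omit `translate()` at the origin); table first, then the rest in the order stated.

table();
translate([1111, 0, 0]) door_frame();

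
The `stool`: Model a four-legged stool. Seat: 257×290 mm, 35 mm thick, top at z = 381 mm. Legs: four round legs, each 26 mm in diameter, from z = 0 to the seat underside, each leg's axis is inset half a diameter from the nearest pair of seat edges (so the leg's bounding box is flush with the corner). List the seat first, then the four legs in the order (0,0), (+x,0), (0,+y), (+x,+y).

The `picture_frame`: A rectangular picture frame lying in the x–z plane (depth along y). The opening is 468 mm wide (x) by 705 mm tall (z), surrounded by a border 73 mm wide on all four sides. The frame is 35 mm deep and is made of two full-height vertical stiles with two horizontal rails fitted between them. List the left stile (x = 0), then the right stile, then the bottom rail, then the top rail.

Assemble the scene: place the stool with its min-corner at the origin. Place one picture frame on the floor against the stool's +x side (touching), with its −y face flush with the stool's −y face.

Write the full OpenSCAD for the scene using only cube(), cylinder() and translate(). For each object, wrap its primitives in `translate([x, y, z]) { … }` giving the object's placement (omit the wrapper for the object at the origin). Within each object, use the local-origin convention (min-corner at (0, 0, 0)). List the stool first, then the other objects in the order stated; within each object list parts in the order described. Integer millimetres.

translate([0, 0, 346]) cube([257, 290, 35]);
translate([13, 13, 0]) cylinder(h = 346, r = 13);
translate([244, 13, 0]) cylinder(h = 346, r = 13);
translate([13, 277, 0]) cylinder(h = 346, r = 13);
translate([244, 277, 0]) cylinder(h = 346, r = 13);
translate([257, 0, 0]) {
  cube([73, 35, 851]);
  translate([541, 0, 0]) cube([73, 35, 851]);
  translate([73, 0, 0]) cube([468, 35, 73]);
  translate([73, 0, 778]) cube([468, 35, 73]);
}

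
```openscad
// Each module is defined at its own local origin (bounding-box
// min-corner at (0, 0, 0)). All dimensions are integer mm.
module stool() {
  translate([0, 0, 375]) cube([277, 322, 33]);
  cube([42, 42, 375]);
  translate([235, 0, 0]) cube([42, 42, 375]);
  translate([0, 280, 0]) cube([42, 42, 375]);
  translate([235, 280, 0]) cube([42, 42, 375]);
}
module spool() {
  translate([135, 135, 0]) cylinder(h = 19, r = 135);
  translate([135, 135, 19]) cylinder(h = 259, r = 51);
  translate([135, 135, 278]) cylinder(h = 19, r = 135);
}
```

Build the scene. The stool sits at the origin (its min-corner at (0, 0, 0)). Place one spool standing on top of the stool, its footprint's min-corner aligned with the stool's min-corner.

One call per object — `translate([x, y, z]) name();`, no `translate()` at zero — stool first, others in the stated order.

stool();
translate([0, 0, 408]) spool();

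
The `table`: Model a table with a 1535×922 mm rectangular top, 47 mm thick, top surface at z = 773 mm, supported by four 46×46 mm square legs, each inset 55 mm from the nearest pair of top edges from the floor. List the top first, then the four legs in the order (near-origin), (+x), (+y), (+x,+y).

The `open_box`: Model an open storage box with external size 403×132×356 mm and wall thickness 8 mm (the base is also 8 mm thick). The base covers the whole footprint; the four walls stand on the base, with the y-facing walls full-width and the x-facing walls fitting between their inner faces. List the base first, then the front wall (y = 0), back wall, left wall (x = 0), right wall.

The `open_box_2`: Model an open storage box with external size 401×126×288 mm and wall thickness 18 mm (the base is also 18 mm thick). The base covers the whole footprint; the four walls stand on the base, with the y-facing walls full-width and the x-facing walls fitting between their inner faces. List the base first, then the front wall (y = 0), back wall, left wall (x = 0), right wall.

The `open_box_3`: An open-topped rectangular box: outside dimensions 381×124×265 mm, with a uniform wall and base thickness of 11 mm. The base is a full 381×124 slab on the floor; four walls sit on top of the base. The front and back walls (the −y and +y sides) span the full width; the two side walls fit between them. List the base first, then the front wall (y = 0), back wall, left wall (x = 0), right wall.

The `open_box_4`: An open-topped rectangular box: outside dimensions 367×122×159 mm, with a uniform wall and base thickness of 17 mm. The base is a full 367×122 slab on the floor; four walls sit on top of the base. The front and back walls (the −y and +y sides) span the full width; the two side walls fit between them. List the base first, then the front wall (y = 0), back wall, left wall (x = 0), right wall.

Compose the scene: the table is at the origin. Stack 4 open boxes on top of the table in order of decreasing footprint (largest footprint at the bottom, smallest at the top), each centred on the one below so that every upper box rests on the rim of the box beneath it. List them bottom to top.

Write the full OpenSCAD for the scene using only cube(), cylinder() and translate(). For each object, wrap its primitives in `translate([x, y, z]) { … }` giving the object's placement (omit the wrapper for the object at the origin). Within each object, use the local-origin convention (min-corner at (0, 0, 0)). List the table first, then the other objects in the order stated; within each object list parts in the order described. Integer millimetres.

translate([0, 0, 726]) cube([1535, 922, 47]);
translate([55, 55, 0]) cube([46, 46, 726]);
translate([1434, 55, 0]) cube([46, 46, 726]);
translate([55, 821, 0]) cube([46, 46, 726]);
translate([1434, 821, 0]) cube([46, 46, 726]);
translate([566, 395, 773]) {
  cube([403, 132, 8]);
  translate([0, 0, 8]) cube([403, 8, 348]);
  translate([0, 124, 8]) cube([403, 8, 348]);
  translate([0, 8, 8]) cube([8, 116, 348]);
  translate([395, 8, 8]) cube([8, 116, 348]);
}
translate([567, 398, 1129]) {
  cube([401, 126, 18]);
  translate([0, 0, 18]) cube([401, 18, 270]);
  translate([0, 108, 18]) cube([401, 18, 270]);
  translate([0, 18, 18]) cube([18, 90, 270]);
  translate([383, 18, 18]) cube([18, 90, 270]);
}
translate([577, 399, 1417]) {
  cube([381, 124, 11]);
  translate([0, 0, 11]) cube([381, 11, 254]);
  translate([0, 113, 11]) cube([381, 11, 254]);
  translate([0, 11, 11]) cube([11, 102, 254]);
  translate([370, 11, 11]) cube([11, 102, 254]);
}
translate([584, 400, 1682]) {
  cube([367, 122, 17]);
  translate([0, 0, 17]) cube([367, 17, 142]);
  translate([0, 105, 17]) cube([367, 17, 142]);
  translate([0, 17, 17]) cube([17, 88, 142]);
  translate([350, 17, 17]) cube([17, 88, 142]);
}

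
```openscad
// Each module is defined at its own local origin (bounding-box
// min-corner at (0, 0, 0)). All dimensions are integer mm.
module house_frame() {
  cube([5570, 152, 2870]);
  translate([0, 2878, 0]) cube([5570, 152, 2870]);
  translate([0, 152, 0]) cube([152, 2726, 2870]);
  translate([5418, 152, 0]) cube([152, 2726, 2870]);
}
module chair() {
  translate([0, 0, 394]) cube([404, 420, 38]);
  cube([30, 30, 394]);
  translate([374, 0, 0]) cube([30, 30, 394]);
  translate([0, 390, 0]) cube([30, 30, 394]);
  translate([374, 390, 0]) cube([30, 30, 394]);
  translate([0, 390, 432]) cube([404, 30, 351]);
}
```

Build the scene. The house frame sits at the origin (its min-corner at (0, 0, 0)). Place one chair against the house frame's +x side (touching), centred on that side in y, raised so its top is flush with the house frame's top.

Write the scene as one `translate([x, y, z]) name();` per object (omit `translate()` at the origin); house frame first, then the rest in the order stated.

house_frame();
translate([5570, 1305, 2087]) chair();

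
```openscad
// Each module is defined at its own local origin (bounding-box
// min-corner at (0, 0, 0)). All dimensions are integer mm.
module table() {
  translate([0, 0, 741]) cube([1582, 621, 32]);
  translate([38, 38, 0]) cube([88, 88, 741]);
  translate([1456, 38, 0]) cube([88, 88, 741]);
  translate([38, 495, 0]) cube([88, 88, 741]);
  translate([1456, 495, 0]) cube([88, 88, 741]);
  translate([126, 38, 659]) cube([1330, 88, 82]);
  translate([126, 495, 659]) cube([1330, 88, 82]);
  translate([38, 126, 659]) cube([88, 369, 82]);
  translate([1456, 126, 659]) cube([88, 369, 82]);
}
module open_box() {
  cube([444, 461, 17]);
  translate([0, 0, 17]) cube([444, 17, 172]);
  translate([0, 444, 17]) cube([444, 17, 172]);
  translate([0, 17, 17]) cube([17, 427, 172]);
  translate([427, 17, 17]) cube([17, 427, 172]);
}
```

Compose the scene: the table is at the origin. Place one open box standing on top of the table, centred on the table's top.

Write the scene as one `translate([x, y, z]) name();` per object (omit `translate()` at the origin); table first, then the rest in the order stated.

table();
translate([569, 80, 773]) open_box();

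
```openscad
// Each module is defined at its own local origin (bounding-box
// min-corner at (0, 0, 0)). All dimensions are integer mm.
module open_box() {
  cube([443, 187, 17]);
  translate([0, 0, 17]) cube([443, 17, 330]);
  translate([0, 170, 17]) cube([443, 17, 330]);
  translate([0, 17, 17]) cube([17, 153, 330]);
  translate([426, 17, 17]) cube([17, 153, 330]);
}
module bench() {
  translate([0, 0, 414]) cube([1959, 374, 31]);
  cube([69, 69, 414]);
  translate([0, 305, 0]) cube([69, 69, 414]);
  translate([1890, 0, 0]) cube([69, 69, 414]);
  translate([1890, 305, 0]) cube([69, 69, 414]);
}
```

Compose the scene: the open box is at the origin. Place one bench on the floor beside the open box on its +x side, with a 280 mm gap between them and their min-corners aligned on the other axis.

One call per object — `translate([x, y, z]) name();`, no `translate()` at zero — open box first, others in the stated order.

open_box();
translate([723, 0, 0]) bench();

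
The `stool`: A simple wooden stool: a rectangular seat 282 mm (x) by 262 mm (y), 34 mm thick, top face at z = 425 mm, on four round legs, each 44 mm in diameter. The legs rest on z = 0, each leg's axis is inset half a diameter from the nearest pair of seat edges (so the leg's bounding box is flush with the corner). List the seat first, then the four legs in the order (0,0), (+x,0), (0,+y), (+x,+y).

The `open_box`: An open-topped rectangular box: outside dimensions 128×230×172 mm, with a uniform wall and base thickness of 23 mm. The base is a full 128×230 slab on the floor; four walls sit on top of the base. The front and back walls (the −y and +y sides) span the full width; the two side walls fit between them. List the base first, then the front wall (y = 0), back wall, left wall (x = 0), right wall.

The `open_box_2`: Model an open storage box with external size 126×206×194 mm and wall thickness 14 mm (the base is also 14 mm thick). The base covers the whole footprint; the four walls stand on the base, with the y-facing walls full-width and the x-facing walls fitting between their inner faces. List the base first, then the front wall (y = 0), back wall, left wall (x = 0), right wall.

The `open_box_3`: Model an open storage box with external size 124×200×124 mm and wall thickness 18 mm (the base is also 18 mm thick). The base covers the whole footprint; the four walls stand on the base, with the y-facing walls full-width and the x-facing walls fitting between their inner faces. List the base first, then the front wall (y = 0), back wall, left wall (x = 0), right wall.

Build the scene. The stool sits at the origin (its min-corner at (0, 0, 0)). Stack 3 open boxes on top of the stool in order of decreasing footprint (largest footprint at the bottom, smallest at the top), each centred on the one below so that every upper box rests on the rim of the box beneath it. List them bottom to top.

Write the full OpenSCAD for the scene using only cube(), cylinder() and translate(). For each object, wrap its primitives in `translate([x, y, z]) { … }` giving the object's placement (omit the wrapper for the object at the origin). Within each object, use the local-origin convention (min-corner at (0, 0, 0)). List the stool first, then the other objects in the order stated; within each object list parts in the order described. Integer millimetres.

translate([0, 0, 391]) cube([282, 262, 34]);
translate([22, 22, 0]) cylinder(h = 391, r = 22);
translate([260, 22, 0]) cylinder(h = 391, r = 22);
translate([22, 240, 0]) cylinder(h = 391, r = 22);
translate([260, 240, 0]) cylinder(h = 391, r = 22);
translate([77, 16, 425]) {
  cube([128, 230, 23]);
  translate([0, 0, 23]) cube([128, 23, 149]);
  translate([0, 207, 23]) cube([128, 23, 149]);
  translate([0, 23, 23]) cube([23, 184, 149]);
  translate([105, 23, 23]) cube([23, 184, 149]);
}
translate([78, 28, 597]) {
  cube([126, 206, 14]);
  translate([0, 0, 14]) cube([126, 14, 180]);
  translate([0, 192, 14]) cube([126, 14, 180]);
  translate([0, 14, 14]) cube([14, 178, 180]);
  translate([112, 14, 14]) cube([14, 178, 180]);
}
translate([79, 31, 791]) {
  cube([124, 200, 18]);
  translate([0, 0, 18]) cube([124, 18, 106]);
  translate([0, 182, 18]) cube([124, 18, 106]);
  translate([0, 18, 18]) cube([18, 164, 106]);
  translate([106, 18, 18]) cube([18, 164, 106]);
}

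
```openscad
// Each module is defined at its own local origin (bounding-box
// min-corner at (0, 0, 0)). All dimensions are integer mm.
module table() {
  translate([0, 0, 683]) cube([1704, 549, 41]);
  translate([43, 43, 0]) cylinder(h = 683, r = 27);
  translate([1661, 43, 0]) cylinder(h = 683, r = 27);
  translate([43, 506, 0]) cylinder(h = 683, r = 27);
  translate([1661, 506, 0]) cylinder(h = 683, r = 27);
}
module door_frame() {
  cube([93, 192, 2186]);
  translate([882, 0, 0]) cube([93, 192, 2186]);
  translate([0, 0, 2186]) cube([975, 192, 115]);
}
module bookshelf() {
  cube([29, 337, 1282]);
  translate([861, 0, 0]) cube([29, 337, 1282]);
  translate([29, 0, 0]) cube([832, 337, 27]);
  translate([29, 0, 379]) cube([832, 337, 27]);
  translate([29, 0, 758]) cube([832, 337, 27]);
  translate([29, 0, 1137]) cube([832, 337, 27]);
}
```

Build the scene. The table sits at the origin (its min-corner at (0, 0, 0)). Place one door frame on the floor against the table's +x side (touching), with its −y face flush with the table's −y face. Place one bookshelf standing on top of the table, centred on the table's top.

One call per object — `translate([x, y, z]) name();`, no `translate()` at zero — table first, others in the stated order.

table();
translate([1704, 0, 0]) door_frame();
translate([407, 106, 724]) bookshelf();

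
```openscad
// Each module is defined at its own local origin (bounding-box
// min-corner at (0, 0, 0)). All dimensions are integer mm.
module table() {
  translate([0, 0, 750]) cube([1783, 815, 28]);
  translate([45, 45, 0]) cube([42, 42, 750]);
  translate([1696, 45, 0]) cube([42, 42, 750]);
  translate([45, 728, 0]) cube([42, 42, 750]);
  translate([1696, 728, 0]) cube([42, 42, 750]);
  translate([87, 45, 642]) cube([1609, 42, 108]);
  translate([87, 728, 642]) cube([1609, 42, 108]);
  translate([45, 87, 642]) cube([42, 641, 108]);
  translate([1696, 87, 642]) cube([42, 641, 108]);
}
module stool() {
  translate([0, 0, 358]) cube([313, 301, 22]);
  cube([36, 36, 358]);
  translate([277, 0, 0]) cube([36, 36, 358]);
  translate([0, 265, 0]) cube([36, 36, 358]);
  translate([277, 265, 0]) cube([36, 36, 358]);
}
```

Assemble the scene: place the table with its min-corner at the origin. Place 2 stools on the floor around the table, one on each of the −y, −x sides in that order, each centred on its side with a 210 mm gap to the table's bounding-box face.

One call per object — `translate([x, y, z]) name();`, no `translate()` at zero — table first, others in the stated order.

table();
translate([735, -511, 0]) stool();
translate([-523, 257, 0]) stool();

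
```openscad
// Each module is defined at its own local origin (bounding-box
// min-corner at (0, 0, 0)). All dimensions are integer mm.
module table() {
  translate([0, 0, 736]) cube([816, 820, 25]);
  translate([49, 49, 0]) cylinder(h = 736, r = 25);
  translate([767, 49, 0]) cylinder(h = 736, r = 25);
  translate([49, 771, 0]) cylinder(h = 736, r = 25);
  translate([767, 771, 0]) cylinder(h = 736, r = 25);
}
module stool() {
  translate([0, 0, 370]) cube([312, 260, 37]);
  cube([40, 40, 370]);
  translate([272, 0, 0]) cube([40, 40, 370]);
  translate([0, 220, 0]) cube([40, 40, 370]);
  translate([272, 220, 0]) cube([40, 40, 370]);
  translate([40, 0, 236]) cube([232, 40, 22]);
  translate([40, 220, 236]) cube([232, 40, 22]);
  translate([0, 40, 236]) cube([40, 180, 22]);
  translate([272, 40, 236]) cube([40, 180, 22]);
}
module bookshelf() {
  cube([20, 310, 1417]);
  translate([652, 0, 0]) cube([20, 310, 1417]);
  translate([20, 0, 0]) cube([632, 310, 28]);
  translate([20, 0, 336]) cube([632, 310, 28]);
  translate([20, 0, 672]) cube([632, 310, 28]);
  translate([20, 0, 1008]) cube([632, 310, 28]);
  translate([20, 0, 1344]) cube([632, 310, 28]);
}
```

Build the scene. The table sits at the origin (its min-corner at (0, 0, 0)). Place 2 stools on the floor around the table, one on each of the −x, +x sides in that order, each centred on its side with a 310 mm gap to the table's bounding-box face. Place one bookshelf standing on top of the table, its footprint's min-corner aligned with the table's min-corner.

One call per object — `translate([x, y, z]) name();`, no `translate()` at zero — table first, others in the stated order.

table();
translate([-622, 280, 0]) stool();
translate([1126, 280, 0]) stool();
translate([0, 0, 761]) bookshelf();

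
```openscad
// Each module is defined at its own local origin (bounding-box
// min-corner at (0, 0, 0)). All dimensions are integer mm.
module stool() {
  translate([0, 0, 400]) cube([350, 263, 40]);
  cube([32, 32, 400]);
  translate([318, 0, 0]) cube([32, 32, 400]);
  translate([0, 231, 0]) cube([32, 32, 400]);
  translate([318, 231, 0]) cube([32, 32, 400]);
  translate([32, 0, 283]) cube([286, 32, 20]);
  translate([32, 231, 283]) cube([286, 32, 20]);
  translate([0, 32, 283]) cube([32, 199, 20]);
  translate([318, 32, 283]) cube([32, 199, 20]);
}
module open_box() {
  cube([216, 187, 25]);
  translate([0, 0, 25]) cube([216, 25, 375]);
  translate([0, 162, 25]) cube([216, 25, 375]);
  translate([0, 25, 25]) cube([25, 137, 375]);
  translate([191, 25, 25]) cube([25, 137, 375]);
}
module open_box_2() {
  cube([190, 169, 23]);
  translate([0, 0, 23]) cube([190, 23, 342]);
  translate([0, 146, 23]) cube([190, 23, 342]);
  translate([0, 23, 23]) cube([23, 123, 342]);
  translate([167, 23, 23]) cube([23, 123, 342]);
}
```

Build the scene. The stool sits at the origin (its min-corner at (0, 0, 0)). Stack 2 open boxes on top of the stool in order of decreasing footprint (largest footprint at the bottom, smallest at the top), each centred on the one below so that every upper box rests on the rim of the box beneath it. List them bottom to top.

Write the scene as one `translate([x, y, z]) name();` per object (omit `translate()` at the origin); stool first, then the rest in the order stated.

stool();
translate([67, 38, 440]) open_box();
translate([80, 47, 840]) open_box_2();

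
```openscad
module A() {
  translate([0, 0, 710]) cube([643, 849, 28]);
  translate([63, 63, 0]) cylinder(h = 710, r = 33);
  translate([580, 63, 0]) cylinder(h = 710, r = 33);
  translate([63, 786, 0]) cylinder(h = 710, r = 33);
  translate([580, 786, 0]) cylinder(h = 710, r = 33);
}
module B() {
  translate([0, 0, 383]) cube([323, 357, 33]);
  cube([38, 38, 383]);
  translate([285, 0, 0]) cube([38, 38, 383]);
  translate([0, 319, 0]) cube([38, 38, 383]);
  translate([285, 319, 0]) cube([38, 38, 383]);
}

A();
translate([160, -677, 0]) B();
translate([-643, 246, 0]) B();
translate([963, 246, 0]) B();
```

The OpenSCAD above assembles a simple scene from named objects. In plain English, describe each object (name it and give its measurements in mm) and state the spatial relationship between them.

A is a table with a 643×849 mm rectangular top, 28 mm thick, top surface at z = 738 mm, supported by four round legs of 66 mm diameter, each leg's bounding box inset 30 mm from the nearest pair of top edges, running from the floor.

B is a simple wooden stool: a rectangular seat 323 mm (x) by 357 mm (y), 33 mm thick, top face at z = 416 mm, on four square legs, each 38×38 mm in cross-section. The legs rest on z = 0, each flush with a corner of the seat.

Three stools sit around the table at the −y, −x, +x sides.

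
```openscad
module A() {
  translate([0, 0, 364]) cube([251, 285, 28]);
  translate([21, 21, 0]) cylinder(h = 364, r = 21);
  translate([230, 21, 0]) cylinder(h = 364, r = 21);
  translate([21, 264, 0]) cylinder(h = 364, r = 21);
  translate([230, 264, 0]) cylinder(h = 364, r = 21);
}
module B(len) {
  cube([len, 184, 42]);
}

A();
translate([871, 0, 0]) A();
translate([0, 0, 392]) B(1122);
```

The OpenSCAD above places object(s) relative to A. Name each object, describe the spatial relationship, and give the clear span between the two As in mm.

Second stool starts at x = 871; first ends at x = 251; clear span = 871 − 251 = 620 mm.

A is a stool. B is a beam. A beam spans the tops of two stools. The clear span between the two stools is 620 mm.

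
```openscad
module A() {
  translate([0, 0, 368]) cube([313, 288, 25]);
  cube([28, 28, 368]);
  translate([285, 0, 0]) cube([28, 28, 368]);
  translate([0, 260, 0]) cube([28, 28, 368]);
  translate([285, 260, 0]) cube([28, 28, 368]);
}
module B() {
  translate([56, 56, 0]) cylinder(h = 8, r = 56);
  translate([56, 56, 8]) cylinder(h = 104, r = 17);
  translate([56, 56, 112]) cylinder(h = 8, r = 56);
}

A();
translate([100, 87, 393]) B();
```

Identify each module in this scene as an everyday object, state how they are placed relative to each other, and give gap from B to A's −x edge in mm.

A is a stool. B is a spool. The spool is on top of the stool. The gap from the spool to the stool's −x edge is 100 mm.

The spool's min-x is at 100; the stool's min-x is 0; gap = 100 mm.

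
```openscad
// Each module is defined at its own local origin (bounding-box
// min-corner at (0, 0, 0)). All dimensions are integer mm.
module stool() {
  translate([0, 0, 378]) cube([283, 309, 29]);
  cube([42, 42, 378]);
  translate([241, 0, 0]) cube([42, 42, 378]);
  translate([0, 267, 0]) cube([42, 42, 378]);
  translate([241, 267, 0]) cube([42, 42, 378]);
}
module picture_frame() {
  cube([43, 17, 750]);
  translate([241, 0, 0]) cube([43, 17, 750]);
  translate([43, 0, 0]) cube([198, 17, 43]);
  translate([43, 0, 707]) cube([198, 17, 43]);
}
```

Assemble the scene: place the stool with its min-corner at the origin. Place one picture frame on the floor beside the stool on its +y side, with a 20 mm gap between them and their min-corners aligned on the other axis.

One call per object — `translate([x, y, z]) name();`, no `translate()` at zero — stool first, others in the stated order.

stool();
translate([0, 329, 0]) picture_frame();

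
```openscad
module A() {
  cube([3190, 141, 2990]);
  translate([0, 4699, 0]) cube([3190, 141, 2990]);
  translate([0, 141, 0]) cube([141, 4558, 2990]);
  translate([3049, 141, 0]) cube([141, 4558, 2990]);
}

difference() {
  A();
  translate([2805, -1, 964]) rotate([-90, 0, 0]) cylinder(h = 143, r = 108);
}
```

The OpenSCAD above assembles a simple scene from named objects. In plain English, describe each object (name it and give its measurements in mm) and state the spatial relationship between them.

A is a box-shaped house frame (walls only): outside footprint 3190×4840 mm, wall height 2990 mm, wall thickness 141 mm. The two y-facing walls run the full x-width; the two x-facing walls fit between the inner faces of the y-facing walls.

The house frame has a circular hole of radius 108 mm through its front wall, centred at (x = 2805, z = 964).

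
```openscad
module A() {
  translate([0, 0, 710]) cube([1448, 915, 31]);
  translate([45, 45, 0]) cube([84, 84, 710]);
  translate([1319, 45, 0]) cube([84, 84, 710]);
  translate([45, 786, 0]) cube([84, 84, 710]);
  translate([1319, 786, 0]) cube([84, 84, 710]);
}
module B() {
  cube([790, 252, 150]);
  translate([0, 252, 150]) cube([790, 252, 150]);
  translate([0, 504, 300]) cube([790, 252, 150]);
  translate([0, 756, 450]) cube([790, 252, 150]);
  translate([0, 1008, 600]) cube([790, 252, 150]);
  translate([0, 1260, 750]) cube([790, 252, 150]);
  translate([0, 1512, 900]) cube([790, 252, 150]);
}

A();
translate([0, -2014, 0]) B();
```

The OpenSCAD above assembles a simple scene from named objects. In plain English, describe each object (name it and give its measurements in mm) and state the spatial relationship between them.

A is a rectangular dining table. The top is 1448×915×31 mm with its upper surface at z = 741 mm. It stands on four 84×84 mm square legs, each inset 45 mm from the nearest pair of top edges, running from the floor to the underside of the top.

B is a straight staircase of 7 solid steps. Each step is 790 mm wide (x), 252 mm deep (y, the going) and 150 mm tall (the rise). The first step rests on the floor; each subsequent step sits one going further in +y and one rise higher in +z, directly behind and above the previous step with no overlap.

The staircase is on the floor beside the table on its −y side.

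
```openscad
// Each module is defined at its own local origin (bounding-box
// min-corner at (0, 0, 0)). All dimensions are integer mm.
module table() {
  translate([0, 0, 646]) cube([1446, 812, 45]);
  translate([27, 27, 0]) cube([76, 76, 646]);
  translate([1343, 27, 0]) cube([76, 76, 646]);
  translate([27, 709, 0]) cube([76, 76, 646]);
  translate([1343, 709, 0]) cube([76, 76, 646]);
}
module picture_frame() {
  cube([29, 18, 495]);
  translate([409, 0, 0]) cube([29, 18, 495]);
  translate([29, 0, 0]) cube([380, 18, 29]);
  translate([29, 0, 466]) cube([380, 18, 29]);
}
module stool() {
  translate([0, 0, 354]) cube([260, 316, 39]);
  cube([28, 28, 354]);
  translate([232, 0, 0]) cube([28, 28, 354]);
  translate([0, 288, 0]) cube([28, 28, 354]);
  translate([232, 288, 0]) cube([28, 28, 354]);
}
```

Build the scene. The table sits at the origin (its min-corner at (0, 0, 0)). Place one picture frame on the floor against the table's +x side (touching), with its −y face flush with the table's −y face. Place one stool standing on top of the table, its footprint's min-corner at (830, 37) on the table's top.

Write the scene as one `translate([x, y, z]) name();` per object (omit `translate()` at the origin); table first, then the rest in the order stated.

table();
translate([1446, 0, 0]) picture_frame();
translate([830, 37, 691]) stool();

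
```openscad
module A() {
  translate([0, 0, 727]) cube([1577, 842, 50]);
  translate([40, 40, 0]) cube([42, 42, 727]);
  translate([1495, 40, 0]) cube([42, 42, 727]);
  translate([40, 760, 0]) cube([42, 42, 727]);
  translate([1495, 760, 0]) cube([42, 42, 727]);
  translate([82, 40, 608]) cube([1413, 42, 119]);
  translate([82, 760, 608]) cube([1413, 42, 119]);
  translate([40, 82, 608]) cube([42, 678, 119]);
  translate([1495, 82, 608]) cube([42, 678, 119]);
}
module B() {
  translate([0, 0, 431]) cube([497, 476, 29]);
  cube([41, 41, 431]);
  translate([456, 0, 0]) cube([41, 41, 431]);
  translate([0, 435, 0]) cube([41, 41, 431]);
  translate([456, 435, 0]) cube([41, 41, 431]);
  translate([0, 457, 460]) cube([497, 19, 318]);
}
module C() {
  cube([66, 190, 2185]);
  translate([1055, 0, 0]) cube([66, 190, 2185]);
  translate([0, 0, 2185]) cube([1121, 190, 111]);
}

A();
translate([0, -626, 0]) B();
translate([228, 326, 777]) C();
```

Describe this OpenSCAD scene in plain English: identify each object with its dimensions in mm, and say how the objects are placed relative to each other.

A is a table: top 1577 mm (x) × 842 mm (y), 50 mm thick, upper face at z = 777 mm, on four 42×42 mm square legs, each inset 40 mm from the nearest pair of top edges, running from z = 0 to the bottom of the top. Four apron rails, 42 mm thick and 119 mm tall, run between adjacent legs with their top edges flush with the underside of the top and their outer faces flush with the legs' outer faces.

B is a chair: 497×476 mm seat, 29 mm thick, top at z = 460 mm, on four 41 mm square corner legs flush with the seat edges. A 19 mm thick backrest slab spans the full seat width, extending 318 mm above the seat top, its back face flush with the seat's +y edge.

C is a rectangular door frame: two vertical jambs of 66×190 mm section, 2185 mm tall, with a clear opening 989 mm wide between their inner faces. A header 111 mm tall and 190 mm deep lies on top of the jambs and spans the full outside width.

The chair is on the floor beside the table on its −y side. The door frame is on top of the table, centred.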